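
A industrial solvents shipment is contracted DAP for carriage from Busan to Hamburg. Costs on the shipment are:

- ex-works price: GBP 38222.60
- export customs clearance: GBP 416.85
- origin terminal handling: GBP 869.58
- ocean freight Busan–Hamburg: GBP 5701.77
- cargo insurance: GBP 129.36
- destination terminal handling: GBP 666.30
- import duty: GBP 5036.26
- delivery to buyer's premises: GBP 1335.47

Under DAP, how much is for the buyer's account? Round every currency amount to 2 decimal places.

Buyer's account: GBP 5036.26

DAP: the seller bears all costs to the named destination except import duty and clearance.
Seller's account: goods 38222.60 + export clearance 416.85 + origin terminal 869.58 + freight 5701.77 + insurance 129.36 + destination terminal 666.30 + delivery 1335.47 = 47341.93
Buyer's account: duty 5036.26 = 5036.26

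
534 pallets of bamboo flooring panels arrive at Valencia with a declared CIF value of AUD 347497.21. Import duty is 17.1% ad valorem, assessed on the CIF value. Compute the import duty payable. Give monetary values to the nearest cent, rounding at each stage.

Import duty = 347497.21 × 17.1% = 59422.02

Import duty: AUD 59422.02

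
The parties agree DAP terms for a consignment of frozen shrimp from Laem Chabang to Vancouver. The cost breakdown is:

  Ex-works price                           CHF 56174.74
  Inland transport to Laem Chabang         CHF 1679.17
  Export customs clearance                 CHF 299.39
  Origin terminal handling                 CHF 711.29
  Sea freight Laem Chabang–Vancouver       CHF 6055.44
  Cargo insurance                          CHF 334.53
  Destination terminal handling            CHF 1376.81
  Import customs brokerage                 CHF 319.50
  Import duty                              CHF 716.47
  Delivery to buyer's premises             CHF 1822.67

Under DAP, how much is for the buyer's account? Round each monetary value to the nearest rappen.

DAP: the seller bears all costs to the named destination except import duty and clearance.
Seller's account: goods 56174.74 + inland to port 1679.17 + export clearance 299.39 + origin terminal 711.29 + freight 6055.44 + insurance 334.53 + destination terminal 1376.81 + delivery 1822.67 = 68454.04
Buyer's account: brokerage 319.50 + duty 716.47 = 1035.97

Buyer's account: CHF 1035.97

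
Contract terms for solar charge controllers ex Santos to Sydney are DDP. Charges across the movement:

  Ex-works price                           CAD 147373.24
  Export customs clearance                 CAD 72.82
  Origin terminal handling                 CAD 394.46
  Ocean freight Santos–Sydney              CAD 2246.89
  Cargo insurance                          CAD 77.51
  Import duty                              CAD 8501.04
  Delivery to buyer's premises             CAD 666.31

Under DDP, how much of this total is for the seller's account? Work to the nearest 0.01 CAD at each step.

DDP: the seller bears all costs including import duty.
Seller's account: goods 147373.24 + export clearance 72.82 + origin terminal 394.46 + freight 2246.89 + insurance 77.51 + duty 8501.04 + delivery 666.31 = 159332.27
Buyer's account: 0.00

Seller's account: CAD 159332.27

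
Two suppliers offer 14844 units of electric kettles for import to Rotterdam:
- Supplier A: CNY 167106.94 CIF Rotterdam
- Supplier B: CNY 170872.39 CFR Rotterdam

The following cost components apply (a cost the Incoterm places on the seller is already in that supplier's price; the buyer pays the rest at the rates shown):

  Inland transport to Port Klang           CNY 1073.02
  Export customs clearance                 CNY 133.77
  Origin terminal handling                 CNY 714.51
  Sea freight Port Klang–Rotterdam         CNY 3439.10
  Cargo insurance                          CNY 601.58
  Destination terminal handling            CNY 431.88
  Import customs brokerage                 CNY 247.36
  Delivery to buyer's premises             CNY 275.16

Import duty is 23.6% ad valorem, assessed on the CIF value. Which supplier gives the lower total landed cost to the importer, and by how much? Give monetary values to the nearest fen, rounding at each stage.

Supplier A (CIF):
The CIF price already equals the CIF value: 167106.94
Import duty = 167106.94 × 23.6% = 39437.24
Buyer bears (A): 431.88 + 247.36 + 275.16 = 954.40
Landed cost (A) = invoice 167106.94 + 954.40 + duty 39437.24 = 207498.58
Supplier B (CFR):
CIF value = CFR price + insurance = 170872.39 + 601.58 = 171473.97
Import duty = 171473.97 × 23.6% = 40467.86
Buyer bears (B): 601.58 + 431.88 + 247.36 + 275.16 = 1555.98
Landed cost (B) = invoice 170872.39 + 1555.98 + duty 40467.86 = 212896.23
Difference = |207498.58 − 212896.23| = 5397.65

Supplier A is cheaper by CNY 5397.65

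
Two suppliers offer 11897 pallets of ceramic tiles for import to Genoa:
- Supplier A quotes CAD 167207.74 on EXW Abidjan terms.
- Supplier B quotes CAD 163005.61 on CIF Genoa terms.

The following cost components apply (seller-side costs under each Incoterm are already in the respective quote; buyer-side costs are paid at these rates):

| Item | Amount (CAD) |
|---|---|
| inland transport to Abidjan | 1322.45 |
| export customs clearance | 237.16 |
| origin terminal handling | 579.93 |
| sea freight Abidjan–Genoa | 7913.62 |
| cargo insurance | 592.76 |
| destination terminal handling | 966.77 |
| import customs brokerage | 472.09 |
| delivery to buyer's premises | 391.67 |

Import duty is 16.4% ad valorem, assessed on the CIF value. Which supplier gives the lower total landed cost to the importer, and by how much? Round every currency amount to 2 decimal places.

Supplier B is cheaper by CAD 17283.13

Supplier A (EXW):
CIF value = EXW price + inland to port + export clearance + origin terminal + freight + insurance = 167207.74 + 1322.45 + 237.16 + 579.93 + 7913.62 + 592.76 = 177853.66
Import duty = 177853.66 × 16.4% = 29168.00
Buyer bears (A): 1322.45 + 237.16 + 579.93 + 7913.62 + 592.76 + 966.77 + 472.09 + 391.67 = 12476.45
Landed cost (A) = invoice 167207.74 + 12476.45 + duty 29168.00 = 208852.19
Supplier B (CIF):
The CIF price already equals the CIF value: 163005.61
Import duty = 163005.61 × 16.4% = 26732.92
Buyer bears (B): 966.77 + 472.09 + 391.67 = 1830.53
Landed cost (B) = invoice 163005.61 + 1830.53 + duty 26732.92 = 191569.06
Difference = |208852.19 − 191569.06| = 17283.13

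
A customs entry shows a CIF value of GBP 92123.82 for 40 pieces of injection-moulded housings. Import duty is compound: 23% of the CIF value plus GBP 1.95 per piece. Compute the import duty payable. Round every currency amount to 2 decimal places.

Ad valorem component: 92123.82 × 23% = 21188.48
Specific component: 40 × 1.95 = 78.00
Import duty = 21188.48 + 78.00 = 21266.48

Import duty: GBP 21266.48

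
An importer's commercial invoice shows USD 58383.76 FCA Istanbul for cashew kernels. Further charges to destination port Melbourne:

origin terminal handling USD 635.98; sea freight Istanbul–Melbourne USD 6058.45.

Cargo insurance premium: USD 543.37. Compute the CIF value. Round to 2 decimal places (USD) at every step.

CIF = FCA price + pre-shipment costs + freight + insurance
CIF = 58383.76 + 635.98 + 6058.45 + 543.37 = 65621.56

CIF value: USD 65621.56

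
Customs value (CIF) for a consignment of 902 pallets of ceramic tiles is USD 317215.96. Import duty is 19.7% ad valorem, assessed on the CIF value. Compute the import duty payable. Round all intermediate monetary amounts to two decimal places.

Import duty: USD 62491.54

Import duty = 317215.96 × 19.7% = 62491.54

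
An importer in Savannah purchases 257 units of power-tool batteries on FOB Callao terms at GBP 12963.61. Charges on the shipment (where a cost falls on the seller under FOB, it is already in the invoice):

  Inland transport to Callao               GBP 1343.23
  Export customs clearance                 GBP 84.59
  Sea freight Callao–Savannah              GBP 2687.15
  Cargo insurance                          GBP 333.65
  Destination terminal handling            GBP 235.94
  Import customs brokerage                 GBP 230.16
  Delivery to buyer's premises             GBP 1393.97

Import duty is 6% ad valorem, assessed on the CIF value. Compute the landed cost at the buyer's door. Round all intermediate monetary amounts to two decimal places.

FOB: the seller bears costs until goods are on board at the origin port; the buyer bears freight, insurance and all costs thereafter.
Already in the invoice (seller's account under FOB): inland to port, export clearance — exclude.
CIF value = FOB price + freight + insurance = 12963.61 + 2687.15 + 333.65 = 15984.41
Import duty = 15984.41 × 6% = 959.06
Buyer bears: freight 2687.15 + insurance 333.65 + destination terminal 235.94 + brokerage 230.16 + delivery 1393.97 + duty 959.06 = 5839.93
Landed cost = invoice 12963.61 + 5839.93 = 18803.54

Total landed cost: GBP 18803.54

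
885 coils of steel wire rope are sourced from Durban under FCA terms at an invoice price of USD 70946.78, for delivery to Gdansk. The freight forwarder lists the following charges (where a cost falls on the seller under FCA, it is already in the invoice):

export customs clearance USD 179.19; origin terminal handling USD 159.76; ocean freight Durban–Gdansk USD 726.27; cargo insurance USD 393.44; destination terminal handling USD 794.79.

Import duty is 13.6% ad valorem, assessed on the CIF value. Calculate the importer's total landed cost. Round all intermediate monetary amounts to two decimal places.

Total landed cost: USD 82843.81

FCA: the seller delivers export-cleared goods to the carrier; the buyer bears costs from that point.
Already in the invoice (seller's account under FCA): export clearance — exclude.
CIF value = FCA price + origin terminal + freight + insurance = 70946.78 + 159.76 + 726.27 + 393.44 = 72226.25
Import duty = 72226.25 × 13.6% = 9822.77
Buyer bears: origin terminal 159.76 + freight 726.27 + insurance 393.44 + destination terminal 794.79 + duty 9822.77 = 11897.03
Landed cost = invoice 70946.78 + 11897.03 = 82843.81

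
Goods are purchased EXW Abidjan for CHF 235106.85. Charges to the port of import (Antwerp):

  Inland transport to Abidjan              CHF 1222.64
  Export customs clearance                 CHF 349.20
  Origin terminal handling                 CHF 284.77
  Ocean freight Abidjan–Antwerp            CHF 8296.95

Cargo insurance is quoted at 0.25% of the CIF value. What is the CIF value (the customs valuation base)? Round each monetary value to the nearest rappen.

CIF value: CHF 245875.10

Let C be the CIF value. C = EXW price + pre-shipment costs + freight + 0.25% × C
C − 0.25% × C = 235106.85 + 1222.64 + 349.20 + 284.77 + 8296.95
0.9975 × C = 245260.41
C = 245260.41 / 0.9975 = 245875.10
Insurance premium = 0.25% × 245875.10 = 614.69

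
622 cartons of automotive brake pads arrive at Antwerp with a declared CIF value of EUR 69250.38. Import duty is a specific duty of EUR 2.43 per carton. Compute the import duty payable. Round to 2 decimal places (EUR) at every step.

Import duty = 622 × 2.43 = 1511.46

Import duty: EUR 1511.46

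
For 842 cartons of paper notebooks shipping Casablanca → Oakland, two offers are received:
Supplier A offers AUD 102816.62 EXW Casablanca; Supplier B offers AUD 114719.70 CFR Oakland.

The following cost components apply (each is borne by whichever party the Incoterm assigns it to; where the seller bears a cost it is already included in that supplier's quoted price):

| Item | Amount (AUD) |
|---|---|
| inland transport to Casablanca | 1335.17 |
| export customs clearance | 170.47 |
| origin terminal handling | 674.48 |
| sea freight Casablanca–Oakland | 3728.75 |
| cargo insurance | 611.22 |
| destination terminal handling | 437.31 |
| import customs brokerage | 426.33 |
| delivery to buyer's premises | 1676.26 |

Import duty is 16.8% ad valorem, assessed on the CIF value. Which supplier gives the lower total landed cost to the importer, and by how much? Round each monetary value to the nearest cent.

Supplier A (EXW):
CIF value = EXW price + inland to port + export clearance + origin terminal + freight + insurance = 102816.62 + 1335.17 + 170.47 + 674.48 + 3728.75 + 611.22 = 109336.71
Import duty = 109336.71 × 16.8% = 18368.57
Buyer bears (A): 1335.17 + 170.47 + 674.48 + 3728.75 + 611.22 + 437.31 + 426.33 + 1676.26 = 9059.99
Landed cost (A) = invoice 102816.62 + 9059.99 + duty 18368.57 = 130245.18
Supplier B (CFR):
CIF value = CFR price + insurance = 114719.70 + 611.22 = 115330.92
Import duty = 115330.92 × 16.8% = 19375.59
Buyer bears (B): 611.22 + 437.31 + 426.33 + 1676.26 = 3151.12
Landed cost (B) = invoice 114719.70 + 3151.12 + duty 19375.59 = 137246.41
Difference = |130245.18 − 137246.41| = 7001.23

Supplier A is cheaper by AUD 7001.23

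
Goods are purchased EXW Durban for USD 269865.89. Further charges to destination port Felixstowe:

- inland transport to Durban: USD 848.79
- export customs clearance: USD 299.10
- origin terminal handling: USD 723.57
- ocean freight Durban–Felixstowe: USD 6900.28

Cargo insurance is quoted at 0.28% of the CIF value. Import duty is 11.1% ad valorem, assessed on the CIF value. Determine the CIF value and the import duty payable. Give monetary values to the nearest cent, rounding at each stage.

Let C be the CIF value. C = EXW price + pre-shipment costs + freight + 0.28% × C
C − 0.28% × C = 269865.89 + 848.79 + 299.10 + 723.57 + 6900.28
0.9972 × C = 278637.63
C = 278637.63 / 0.9972 = 279420.01
Insurance premium = 0.28% × 279420.01 = 782.38
Import duty = 279420.01 × 11.1% = 31015.62

CIF value: USD 279420.01; import duty: USD 31015.62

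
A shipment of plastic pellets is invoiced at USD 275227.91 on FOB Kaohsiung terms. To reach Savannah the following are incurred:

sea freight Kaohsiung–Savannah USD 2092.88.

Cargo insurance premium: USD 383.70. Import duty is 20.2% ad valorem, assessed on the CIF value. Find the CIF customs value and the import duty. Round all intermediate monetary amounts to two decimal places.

CIF value: USD 277704.49; import duty: USD 56096.31

CIF = FOB price + freight + insurance
CIF = 275227.91 + 2092.88 + 383.70 = 277704.49
Import duty = 277704.49 × 20.2% = 56096.31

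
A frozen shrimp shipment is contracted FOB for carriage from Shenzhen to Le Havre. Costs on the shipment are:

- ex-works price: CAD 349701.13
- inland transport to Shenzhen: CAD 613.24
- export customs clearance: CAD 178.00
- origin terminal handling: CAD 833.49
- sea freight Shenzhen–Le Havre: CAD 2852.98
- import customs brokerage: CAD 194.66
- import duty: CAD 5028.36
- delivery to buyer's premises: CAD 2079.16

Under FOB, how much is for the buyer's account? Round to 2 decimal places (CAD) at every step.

Buyer's account: CAD 10155.16

FOB: the seller bears costs until goods are on board at the origin port; the buyer bears freight, insurance and all costs thereafter.
Seller's account: goods 349701.13 + inland to port 613.24 + export clearance 178.00 + origin terminal 833.49 = 351325.86
Buyer's account: freight 2852.98 + brokerage 194.66 + duty 5028.36 + delivery 2079.16 = 10155.16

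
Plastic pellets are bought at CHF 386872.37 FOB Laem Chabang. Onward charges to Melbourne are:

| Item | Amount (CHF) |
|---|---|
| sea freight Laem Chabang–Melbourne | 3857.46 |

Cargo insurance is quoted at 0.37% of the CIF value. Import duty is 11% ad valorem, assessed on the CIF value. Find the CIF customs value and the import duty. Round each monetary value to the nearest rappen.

Let C be the CIF value. C = FOB price + freight + 0.37% × C
C − 0.37% × C = 386872.37 + 3857.46
0.9963 × C = 390729.83
C = 390729.83 / 0.9963 = 392180.90
Insurance premium = 0.37% × 392180.90 = 1451.07
Import duty = 392180.90 × 11% = 43139.90

CIF value: CHF 392180.90; import duty: CHF 43139.90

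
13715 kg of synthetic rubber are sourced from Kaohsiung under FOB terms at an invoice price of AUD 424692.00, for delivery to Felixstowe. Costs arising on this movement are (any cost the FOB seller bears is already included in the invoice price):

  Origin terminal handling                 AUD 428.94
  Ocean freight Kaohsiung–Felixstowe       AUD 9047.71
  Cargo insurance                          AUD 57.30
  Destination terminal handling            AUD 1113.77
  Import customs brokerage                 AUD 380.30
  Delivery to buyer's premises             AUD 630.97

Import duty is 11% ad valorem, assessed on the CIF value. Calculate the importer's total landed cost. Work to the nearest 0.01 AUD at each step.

Total landed cost: AUD 483639.72

FOB: the seller bears costs until goods are on board at the origin port; the buyer bears freight, insurance and all costs thereafter.
Already in the invoice (seller's account under FOB): origin terminal — exclude.
CIF value = FOB price + freight + insurance = 424692.00 + 9047.71 + 57.30 = 433797.01
Import duty = 433797.01 × 11% = 47717.67
Buyer bears: freight 9047.71 + insurance 57.30 + destination terminal 1113.77 + brokerage 380.30 + delivery 630.97 + duty 47717.67 = 58947.72
Landed cost = invoice 424692.00 + 58947.72 = 483639.72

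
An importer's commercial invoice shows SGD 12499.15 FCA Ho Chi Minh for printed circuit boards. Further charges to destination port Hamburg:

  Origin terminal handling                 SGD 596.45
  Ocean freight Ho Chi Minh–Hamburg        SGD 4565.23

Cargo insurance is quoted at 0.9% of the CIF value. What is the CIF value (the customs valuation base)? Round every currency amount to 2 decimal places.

Let C be the CIF value. C = FCA price + pre-shipment costs + freight + 0.9% × C
C − 0.9% × C = 12499.15 + 596.45 + 4565.23
0.991 × C = 17660.83
C = 17660.83 / 0.991 = 17821.22
Insurance premium = 0.9% × 17821.22 = 160.39

CIF value: SGD 17821.22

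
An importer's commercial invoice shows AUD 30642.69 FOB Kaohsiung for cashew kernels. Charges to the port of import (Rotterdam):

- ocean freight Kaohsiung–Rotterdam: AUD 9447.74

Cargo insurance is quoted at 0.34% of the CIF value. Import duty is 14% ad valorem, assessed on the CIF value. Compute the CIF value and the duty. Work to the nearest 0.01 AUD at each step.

CIF value: AUD 40227.20; import duty: AUD 5631.81

Let C be the CIF value. C = FOB price + freight + 0.34% × C
C − 0.34% × C = 30642.69 + 9447.74
0.9966 × C = 40090.43
C = 40090.43 / 0.9966 = 40227.20
Insurance premium = 0.34% × 40227.20 = 136.77
Import duty = 40227.20 × 14% = 5631.81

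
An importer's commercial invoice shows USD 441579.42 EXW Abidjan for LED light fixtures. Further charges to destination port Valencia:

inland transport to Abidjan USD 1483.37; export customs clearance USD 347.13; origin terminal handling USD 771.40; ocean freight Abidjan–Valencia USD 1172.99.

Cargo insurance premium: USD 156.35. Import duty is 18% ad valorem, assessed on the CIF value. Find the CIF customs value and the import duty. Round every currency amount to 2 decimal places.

CIF value: USD 445510.66; import duty: USD 80191.92

CIF = EXW price + pre-shipment costs + freight + insurance
CIF = 441579.42 + 1483.37 + 347.13 + 771.40 + 1172.99 + 156.35 = 445510.66
Import duty = 445510.66 × 18% = 80191.92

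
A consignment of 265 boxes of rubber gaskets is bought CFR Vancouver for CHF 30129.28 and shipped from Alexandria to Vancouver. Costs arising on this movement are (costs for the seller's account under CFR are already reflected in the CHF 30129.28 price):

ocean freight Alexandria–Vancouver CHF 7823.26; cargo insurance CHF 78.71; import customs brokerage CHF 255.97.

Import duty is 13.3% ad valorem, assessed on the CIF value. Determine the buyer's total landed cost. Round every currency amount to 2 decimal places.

CFR: the seller pays costs through ocean freight to the destination port, but not insurance.
Already in the invoice (seller's account under CFR): freight — exclude.
CIF value = CFR price + insurance = 30129.28 + 78.71 = 30207.99
Import duty = 30207.99 × 13.3% = 4017.66
Buyer bears: insurance 78.71 + brokerage 255.97 + duty 4017.66 = 4352.34
Landed cost = invoice 30129.28 + 4352.34 = 34481.62

Total landed cost: CHF 34481.62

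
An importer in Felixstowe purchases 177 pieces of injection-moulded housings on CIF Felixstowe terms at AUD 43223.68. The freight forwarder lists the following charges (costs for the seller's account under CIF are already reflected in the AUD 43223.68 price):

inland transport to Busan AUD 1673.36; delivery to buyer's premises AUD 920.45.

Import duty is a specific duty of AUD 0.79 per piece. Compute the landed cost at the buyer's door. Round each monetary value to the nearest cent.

Total landed cost: AUD 44283.96

CIF: the seller pays costs through ocean freight and marine insurance to the destination port.
Already in the invoice (seller's account under CIF): inland to port — exclude.
The CIF price already equals the CIF value: 43223.68
Import duty = 177 × 0.79 = 139.83
Buyer bears: delivery 920.45 + duty 139.83 = 1060.28
Landed cost = invoice 43223.68 + 1060.28 = 44283.96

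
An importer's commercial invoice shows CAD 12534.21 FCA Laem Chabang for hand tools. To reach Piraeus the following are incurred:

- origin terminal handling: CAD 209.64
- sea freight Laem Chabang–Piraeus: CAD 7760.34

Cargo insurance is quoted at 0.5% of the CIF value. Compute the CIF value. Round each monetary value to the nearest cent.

Let C be the CIF value. C = FCA price + pre-shipment costs + freight + 0.5% × C
C − 0.5% × C = 12534.21 + 209.64 + 7760.34
0.995 × C = 20504.19
C = 20504.19 / 0.995 = 20607.23
Insurance premium = 0.5% × 20607.23 = 103.04

CIF value: CAD 20607.23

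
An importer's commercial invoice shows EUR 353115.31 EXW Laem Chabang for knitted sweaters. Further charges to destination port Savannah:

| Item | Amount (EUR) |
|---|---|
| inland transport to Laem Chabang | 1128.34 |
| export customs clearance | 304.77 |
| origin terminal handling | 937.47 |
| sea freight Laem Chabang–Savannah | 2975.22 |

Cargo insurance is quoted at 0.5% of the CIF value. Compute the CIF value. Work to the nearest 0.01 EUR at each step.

Let C be the CIF value. C = EXW price + pre-shipment costs + freight + 0.5% × C
C − 0.5% × C = 353115.31 + 1128.34 + 304.77 + 937.47 + 2975.22
0.995 × C = 358461.11
C = 358461.11 / 0.995 = 360262.42
Insurance premium = 0.5% × 360262.42 = 1801.31

CIF value: EUR 360262.42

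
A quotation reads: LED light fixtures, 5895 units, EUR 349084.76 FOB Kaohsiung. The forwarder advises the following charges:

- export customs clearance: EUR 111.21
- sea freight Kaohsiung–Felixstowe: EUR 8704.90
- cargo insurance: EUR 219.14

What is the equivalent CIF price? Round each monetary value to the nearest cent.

Not relevant to the conversion: export clearance — on the seller under both FOB and CIF; already in the FOB price and stays in the CIF price.
From FOB to CIF, the seller additionally bears: freight, insurance.
CIF price = 349084.76 + 8704.90 + 219.14 = 358008.80

CIF price: EUR 358008.80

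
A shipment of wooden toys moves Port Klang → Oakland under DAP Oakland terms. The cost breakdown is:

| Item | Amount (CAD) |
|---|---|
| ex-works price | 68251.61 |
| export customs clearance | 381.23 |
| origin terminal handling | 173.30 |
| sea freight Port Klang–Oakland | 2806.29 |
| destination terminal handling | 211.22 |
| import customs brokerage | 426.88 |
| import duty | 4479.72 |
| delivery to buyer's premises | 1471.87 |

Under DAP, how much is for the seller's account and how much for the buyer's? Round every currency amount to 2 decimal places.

Seller: CAD 73295.52; buyer: CAD 4906.60

DAP: the seller bears all costs to the named destination except import duty and clearance.
Seller's account: goods 68251.61 + export clearance 381.23 + origin terminal 173.30 + freight 2806.29 + destination terminal 211.22 + delivery 1471.87 = 73295.52
Buyer's account: brokerage 426.88 + duty 4479.72 = 4906.60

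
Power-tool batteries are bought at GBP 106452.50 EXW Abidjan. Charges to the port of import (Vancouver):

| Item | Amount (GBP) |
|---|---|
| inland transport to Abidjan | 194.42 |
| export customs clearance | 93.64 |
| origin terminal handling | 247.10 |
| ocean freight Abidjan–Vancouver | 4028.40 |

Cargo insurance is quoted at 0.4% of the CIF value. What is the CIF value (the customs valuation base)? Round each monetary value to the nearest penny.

Let C be the CIF value. C = EXW price + pre-shipment costs + freight + 0.4% × C
C − 0.4% × C = 106452.50 + 194.42 + 93.64 + 247.10 + 4028.40
0.996 × C = 111016.06
C = 111016.06 / 0.996 = 111461.91
Insurance premium = 0.4% × 111461.91 = 445.85

CIF value: GBP 111461.91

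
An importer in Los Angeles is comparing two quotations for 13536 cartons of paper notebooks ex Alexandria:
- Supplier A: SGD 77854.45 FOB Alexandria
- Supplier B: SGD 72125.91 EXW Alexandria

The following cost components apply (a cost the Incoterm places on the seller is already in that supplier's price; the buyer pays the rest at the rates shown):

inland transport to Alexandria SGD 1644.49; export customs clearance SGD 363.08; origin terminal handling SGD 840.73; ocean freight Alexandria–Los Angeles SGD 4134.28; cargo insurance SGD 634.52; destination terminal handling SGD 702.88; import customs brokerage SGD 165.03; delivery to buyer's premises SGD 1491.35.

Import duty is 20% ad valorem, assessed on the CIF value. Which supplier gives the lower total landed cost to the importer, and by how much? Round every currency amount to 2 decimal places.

Supplier B is cheaper by SGD 3456.29

Supplier A (FOB):
CIF value = FOB price + freight + insurance = 77854.45 + 4134.28 + 634.52 = 82623.25
Import duty = 82623.25 × 20% = 16524.65
Buyer bears (A): 4134.28 + 634.52 + 702.88 + 165.03 + 1491.35 = 7128.06
Landed cost (A) = invoice 77854.45 + 7128.06 + duty 16524.65 = 101507.16
Supplier B (EXW):
CIF value = EXW price + inland to port + export clearance + origin terminal + freight + insurance = 72125.91 + 1644.49 + 363.08 + 840.73 + 4134.28 + 634.52 = 79743.01
Import duty = 79743.01 × 20% = 15948.60
Buyer bears (B): 1644.49 + 363.08 + 840.73 + 4134.28 + 634.52 + 702.88 + 165.03 + 1491.35 = 9976.36
Landed cost (B) = invoice 72125.91 + 9976.36 + duty 15948.60 = 98050.87
Difference = |101507.16 − 98050.87| = 3456.29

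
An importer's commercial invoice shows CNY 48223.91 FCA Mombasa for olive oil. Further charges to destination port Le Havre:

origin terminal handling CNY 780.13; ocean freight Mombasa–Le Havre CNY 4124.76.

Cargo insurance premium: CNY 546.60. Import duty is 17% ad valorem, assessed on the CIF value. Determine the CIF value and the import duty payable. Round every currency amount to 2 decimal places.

CIF = FCA price + pre-shipment costs + freight + insurance
CIF = 48223.91 + 780.13 + 4124.76 + 546.60 = 53675.40
Import duty = 53675.40 × 17% = 9124.82

CIF value: CNY 53675.40; import duty: CNY 9124.82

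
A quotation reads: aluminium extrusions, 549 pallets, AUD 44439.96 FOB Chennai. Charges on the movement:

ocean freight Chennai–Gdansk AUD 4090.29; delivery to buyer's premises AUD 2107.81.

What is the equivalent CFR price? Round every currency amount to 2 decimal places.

Not relevant to the conversion: delivery — on the buyer under both terms; not part of either seller's price.
From FOB to CFR, the seller additionally bears: freight.
CFR price = 44439.96 + 4090.29 = 48530.25

CFR price: AUD 48530.25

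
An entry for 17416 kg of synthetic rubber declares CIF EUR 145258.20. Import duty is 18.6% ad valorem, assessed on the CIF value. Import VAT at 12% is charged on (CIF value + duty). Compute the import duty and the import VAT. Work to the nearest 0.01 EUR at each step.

Import duty = 145258.20 × 18.6% = 27018.03
VAT base = CIF + duty = 145258.20 + 27018.03 = 172276.23
Import VAT = 172276.23 × 12% = 20673.15

Import duty: EUR 27018.03; import VAT: EUR 20673.15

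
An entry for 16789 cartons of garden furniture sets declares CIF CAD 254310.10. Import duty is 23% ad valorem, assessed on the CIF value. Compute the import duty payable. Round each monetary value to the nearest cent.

Import duty: CAD 58491.32

Import duty = 254310.10 × 23% = 58491.32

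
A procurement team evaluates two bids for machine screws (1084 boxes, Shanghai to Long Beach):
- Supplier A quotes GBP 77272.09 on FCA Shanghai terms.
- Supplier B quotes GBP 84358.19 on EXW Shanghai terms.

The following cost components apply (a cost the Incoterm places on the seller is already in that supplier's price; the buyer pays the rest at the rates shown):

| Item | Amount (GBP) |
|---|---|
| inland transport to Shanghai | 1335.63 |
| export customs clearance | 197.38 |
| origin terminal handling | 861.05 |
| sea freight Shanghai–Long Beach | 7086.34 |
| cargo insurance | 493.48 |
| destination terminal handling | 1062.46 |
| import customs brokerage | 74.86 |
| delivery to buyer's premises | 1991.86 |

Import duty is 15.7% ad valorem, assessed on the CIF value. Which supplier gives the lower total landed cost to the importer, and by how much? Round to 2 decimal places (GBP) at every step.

Supplier A is cheaper by GBP 9972.31

Supplier A (FCA):
CIF value = FCA price + origin terminal + freight + insurance = 77272.09 + 861.05 + 7086.34 + 493.48 = 85712.96
Import duty = 85712.96 × 15.7% = 13456.93
Buyer bears (A): 861.05 + 7086.34 + 493.48 + 1062.46 + 74.86 + 1991.86 = 11570.05
Landed cost (A) = invoice 77272.09 + 11570.05 + duty 13456.93 = 102299.07
Supplier B (EXW):
CIF value = EXW price + inland to port + export clearance + origin terminal + freight + insurance = 84358.19 + 1335.63 + 197.38 + 861.05 + 7086.34 + 493.48 = 94332.07
Import duty = 94332.07 × 15.7% = 14810.13
Buyer bears (B): 1335.63 + 197.38 + 861.05 + 7086.34 + 493.48 + 1062.46 + 74.86 + 1991.86 = 13103.06
Landed cost (B) = invoice 84358.19 + 13103.06 + duty 14810.13 = 112271.38
Difference = |102299.07 − 112271.38| = 9972.31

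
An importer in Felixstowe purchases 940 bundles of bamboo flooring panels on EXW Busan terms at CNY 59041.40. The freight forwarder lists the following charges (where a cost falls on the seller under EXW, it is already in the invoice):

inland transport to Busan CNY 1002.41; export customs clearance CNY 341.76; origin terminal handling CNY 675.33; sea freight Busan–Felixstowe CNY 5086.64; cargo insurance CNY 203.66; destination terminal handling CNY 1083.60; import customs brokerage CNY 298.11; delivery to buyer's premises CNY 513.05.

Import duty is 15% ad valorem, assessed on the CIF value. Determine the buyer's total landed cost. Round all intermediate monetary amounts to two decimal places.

Total landed cost: CNY 78198.64

EXW: the seller makes goods available at their premises; the buyer bears all onward costs.
CIF value = EXW price + inland to port + export clearance + origin terminal + freight + insurance = 59041.40 + 1002.41 + 341.76 + 675.33 + 5086.64 + 203.66 = 66351.20
Import duty = 66351.20 × 15% = 9952.68
Buyer bears: inland to port 1002.41 + export clearance 341.76 + origin terminal 675.33 + freight 5086.64 + insurance 203.66 + destination terminal 1083.60 + brokerage 298.11 + delivery 513.05 + duty 9952.68 = 19157.24
Landed cost = invoice 59041.40 + 19157.24 = 78198.64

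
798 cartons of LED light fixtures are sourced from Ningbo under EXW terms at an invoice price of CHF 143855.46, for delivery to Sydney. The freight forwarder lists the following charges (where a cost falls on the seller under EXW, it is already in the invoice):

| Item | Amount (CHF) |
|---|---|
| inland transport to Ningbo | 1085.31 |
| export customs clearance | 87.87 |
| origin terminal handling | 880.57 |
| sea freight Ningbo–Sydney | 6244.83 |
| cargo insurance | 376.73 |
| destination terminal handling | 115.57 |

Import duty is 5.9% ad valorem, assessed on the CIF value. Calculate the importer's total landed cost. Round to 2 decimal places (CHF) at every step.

Total landed cost: CHF 161645.66

EXW: the seller makes goods available at their premises; the buyer bears all onward costs.
CIF value = EXW price + inland to port + export clearance + origin terminal + freight + insurance = 143855.46 + 1085.31 + 87.87 + 880.57 + 6244.83 + 376.73 = 152530.77
Import duty = 152530.77 × 5.9% = 8999.32
Buyer bears: inland to port 1085.31 + export clearance 87.87 + origin terminal 880.57 + freight 6244.83 + insurance 376.73 + destination terminal 115.57 + duty 8999.32 = 17790.20
Landed cost = invoice 143855.46 + 17790.20 = 161645.66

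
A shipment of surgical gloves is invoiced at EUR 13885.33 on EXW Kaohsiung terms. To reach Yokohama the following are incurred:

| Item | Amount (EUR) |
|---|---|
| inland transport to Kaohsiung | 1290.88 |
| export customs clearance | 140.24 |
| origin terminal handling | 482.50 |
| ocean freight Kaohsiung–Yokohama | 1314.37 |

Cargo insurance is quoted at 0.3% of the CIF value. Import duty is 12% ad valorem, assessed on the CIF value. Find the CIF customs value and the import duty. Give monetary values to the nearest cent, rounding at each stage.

Let C be the CIF value. C = EXW price + pre-shipment costs + freight + 0.3% × C
C − 0.3% × C = 13885.33 + 1290.88 + 140.24 + 482.50 + 1314.37
0.997 × C = 17113.32
C = 17113.32 / 0.997 = 17164.81
Insurance premium = 0.3% × 17164.81 = 51.49
Import duty = 17164.81 × 12% = 2059.78

CIF value: EUR 17164.81; import duty: EUR 2059.78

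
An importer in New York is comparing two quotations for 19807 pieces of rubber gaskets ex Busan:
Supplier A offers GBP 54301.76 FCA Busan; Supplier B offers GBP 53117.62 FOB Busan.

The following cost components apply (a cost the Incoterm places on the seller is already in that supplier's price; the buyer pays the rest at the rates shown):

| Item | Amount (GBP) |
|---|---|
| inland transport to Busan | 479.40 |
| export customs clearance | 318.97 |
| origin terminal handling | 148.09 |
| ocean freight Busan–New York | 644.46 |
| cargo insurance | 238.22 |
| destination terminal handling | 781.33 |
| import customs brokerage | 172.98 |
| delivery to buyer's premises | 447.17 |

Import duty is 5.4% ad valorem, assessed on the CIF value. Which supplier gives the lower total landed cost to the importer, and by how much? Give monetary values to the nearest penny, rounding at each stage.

Supplier A (FCA):
CIF value = FCA price + origin terminal + freight + insurance = 54301.76 + 148.09 + 644.46 + 238.22 = 55332.53
Import duty = 55332.53 × 5.4% = 2987.96
Buyer bears (A): 148.09 + 644.46 + 238.22 + 781.33 + 172.98 + 447.17 = 2432.25
Landed cost (A) = invoice 54301.76 + 2432.25 + duty 2987.96 = 59721.97
Supplier B (FOB):
CIF value = FOB price + freight + insurance = 53117.62 + 644.46 + 238.22 = 54000.30
Import duty = 54000.30 × 5.4% = 2916.02
Buyer bears (B): 644.46 + 238.22 + 781.33 + 172.98 + 447.17 = 2284.16
Landed cost (B) = invoice 53117.62 + 2284.16 + duty 2916.02 = 58317.80
Difference = |59721.97 − 58317.80| = 1404.17

Supplier B is cheaper by GBP 1404.17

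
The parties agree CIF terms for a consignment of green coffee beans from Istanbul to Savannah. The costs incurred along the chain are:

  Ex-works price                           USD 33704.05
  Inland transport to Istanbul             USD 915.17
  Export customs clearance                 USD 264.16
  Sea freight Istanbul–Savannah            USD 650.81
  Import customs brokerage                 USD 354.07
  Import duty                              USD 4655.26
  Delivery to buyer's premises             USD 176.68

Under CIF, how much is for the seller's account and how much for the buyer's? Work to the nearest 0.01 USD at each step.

Seller: USD 35534.19; buyer: USD 5186.01

CIF: the seller pays costs through ocean freight and marine insurance to the destination port.
Seller's account: goods 33704.05 + inland to port 915.17 + export clearance 264.16 + freight 650.81 = 35534.19
Buyer's account: brokerage 354.07 + duty 4655.26 + delivery 176.68 = 5186.01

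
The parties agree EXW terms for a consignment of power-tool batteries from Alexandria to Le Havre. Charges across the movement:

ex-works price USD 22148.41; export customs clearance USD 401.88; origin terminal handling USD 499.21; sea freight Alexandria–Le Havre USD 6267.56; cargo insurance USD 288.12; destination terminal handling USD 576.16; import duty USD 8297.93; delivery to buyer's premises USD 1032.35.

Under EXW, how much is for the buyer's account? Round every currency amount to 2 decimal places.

Buyer's account: USD 17363.21

EXW: the seller makes goods available at their premises; the buyer bears all onward costs.
Seller's account: goods 22148.41 = 22148.41
Buyer's account: export clearance 401.88 + origin terminal 499.21 + freight 6267.56 + insurance 288.12 + destination terminal 576.16 + duty 8297.93 + delivery 1032.35 = 17363.21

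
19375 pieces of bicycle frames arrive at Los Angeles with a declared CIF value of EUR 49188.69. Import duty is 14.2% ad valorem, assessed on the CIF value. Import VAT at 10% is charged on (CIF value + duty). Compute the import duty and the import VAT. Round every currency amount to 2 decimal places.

Import duty: EUR 6984.79; import VAT: EUR 5617.35

Import duty = 49188.69 × 14.2% = 6984.79
VAT base = CIF + duty = 49188.69 + 6984.79 = 56173.48
Import VAT = 56173.48 × 10% = 5617.35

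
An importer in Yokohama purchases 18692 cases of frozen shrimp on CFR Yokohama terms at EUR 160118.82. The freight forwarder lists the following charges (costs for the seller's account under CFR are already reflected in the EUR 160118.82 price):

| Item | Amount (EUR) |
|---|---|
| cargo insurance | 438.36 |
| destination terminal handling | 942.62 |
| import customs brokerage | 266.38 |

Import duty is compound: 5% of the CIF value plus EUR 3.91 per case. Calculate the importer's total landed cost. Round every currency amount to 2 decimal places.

CFR: the seller pays costs through ocean freight to the destination port, but not insurance.
CIF value = CFR price + insurance = 160118.82 + 438.36 = 160557.18
Ad valorem component: 160557.18 × 5% = 8027.86
Specific component: 18692 × 3.91 = 73085.72
Import duty = 8027.86 + 73085.72 = 81113.58
Buyer bears: insurance 438.36 + destination terminal 942.62 + brokerage 266.38 + duty 81113.58 = 82760.94
Landed cost = invoice 160118.82 + 82760.94 = 242879.76

Total landed cost: EUR 242879.76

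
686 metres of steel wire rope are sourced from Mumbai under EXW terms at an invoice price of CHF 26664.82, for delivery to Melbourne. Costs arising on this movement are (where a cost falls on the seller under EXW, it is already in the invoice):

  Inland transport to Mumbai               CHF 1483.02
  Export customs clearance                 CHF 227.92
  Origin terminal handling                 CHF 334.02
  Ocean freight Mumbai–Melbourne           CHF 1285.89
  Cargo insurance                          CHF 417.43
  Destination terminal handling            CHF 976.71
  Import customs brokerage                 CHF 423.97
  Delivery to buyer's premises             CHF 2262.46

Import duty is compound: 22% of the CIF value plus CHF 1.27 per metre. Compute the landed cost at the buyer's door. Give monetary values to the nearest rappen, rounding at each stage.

Total landed cost: CHF 41638.34

EXW: the seller makes goods available at their premises; the buyer bears all onward costs.
CIF value = EXW price + inland to port + export clearance + origin terminal + freight + insurance = 26664.82 + 1483.02 + 227.92 + 334.02 + 1285.89 + 417.43 = 30413.10
Ad valorem component: 30413.10 × 22% = 6690.88
Specific component: 686 × 1.27 = 871.22
Import duty = 6690.88 + 871.22 = 7562.10
Buyer bears: inland to port 1483.02 + export clearance 227.92 + origin terminal 334.02 + freight 1285.89 + insurance 417.43 + destination terminal 976.71 + brokerage 423.97 + delivery 2262.46 + duty 7562.10 = 14973.52
Landed cost = invoice 26664.82 + 14973.52 = 41638.34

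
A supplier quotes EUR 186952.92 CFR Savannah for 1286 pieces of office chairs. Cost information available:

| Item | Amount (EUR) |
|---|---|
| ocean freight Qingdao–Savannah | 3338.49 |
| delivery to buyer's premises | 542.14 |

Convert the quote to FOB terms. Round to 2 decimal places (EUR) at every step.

FOB price: EUR 183614.43

Not relevant to the conversion: delivery — on the buyer under both terms; not part of either seller's price.
From CFR to FOB, the seller no longer bears: freight.
FOB price = 186952.92 − 3338.49 = 183614.43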